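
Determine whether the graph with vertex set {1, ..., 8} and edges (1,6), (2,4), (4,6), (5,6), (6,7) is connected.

Step 1: Build adjacency list from edges:
  1: 6
  2: 4
  3: (none)
  4: 2, 6
  5: 6
  6: 1, 4, 5, 7
  7: 6
  8: (none)

Step 2: Run BFS/DFS from vertex 1:
  Visited: {1, 6, 4, 5, 7, 2}
  Reached 6 of 8 vertices

Step 3: Only 6 of 8 vertices reached. Graph is disconnected.
Connected components: {1, 2, 4, 5, 6, 7}, {3}, {8}
Answer: No, the graph is not connected (3 components).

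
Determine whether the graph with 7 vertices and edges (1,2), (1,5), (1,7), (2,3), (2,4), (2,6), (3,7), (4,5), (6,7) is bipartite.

Step 1: Attempt 2-coloring using BFS:
  Start at vertex 1, assign color 0
  Color vertex 2 with color 1 (neighbor of 1)
  Color vertex 5 with color 1 (neighbor of 1)
  Color vertex 7 with color 1 (neighbor of 1)
  Color vertex 3 with color 0 (neighbor of 2)
  Color vertex 4 with color 0 (neighbor of 2)
  Color vertex 6 with color 0 (neighbor of 2)

Step 2: 2-coloring succeeded. No conflicts found.
  Set A (color 0): {1, 3, 4, 6}
  Set B (color 1): {2, 5, 7}

The graph is bipartite with partition {1, 3, 4, 6}, {2, 5, 7}.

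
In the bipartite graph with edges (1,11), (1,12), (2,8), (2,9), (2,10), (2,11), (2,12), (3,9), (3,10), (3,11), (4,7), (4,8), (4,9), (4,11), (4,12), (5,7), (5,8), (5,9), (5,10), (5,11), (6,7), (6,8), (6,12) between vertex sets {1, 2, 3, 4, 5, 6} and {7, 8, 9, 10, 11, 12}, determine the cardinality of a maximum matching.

Step 1: List the neighbors of each left vertex:
  1: 11, 12
  2: 8, 9, 10, 11, 12
  3: 9, 10, 11
  4: 7, 8, 9, 11, 12
  5: 7, 8, 9, 10, 11
  6: 7, 8, 12

Step 2: Greedily match left vertices, then look for augmenting paths:
  Match 1 -- 11
  Match 2 -- 8
  Match 3 -- 9
  Match 4 -- 7
  Match 5 -- 10
  Match 6 -- 12
  No augmenting path remains.

Step 3: Verify this is maximum:
  Matching size 6 = min(|L|, |R|) = min(6, 6), which is an upper bound, so this matching is maximum.

Maximum matching: {(1,11), (2,8), (3,9), (4,7), (5,10), (6,12)}
Size: 6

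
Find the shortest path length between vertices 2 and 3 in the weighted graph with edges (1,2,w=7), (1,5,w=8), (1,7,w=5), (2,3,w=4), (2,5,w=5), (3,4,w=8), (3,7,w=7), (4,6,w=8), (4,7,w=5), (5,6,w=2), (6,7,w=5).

Step 1: Build adjacency list with weights:
  1: 2(w=7), 5(w=8), 7(w=5)
  2: 1(w=7), 3(w=4), 5(w=5)
  3: 2(w=4), 4(w=8), 7(w=7)
  4: 3(w=8), 6(w=8), 7(w=5)
  5: 1(w=8), 2(w=5), 6(w=2)
  6: 4(w=8), 5(w=2), 7(w=5)
  7: 1(w=5), 3(w=7), 4(w=5), 6(w=5)

Step 2: Apply Dijkstra's algorithm from vertex 2:
  Visit vertex 2 (distance=0)
    Update dist[1] = 7
    Update dist[3] = 4
    Update dist[5] = 5
  Visit vertex 3 (distance=4)
    Update dist[4] = 12
    Update dist[7] = 11

Step 3: Shortest path: 2 -> 3
Total weight: 4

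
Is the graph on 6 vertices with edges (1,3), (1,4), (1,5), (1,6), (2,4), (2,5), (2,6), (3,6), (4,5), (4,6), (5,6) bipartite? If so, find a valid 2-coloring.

Step 1: Attempt 2-coloring using BFS:
  Start at vertex 1, assign color 0
  Color vertex 3 with color 1 (neighbor of 1)
  Color vertex 4 with color 1 (neighbor of 1)
  Color vertex 5 with color 1 (neighbor of 1)
  Color vertex 6 with color 1 (neighbor of 1)

Step 2: Conflict found! Vertices 3 and 6 are adjacent but have the same color.
This means the graph contains an odd cycle.

The graph is NOT bipartite.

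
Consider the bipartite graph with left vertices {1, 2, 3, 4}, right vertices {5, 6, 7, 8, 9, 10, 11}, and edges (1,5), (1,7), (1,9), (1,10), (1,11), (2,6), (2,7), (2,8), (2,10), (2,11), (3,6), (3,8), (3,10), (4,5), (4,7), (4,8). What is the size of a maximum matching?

Step 1: List the neighbors of each left vertex:
  1: 5, 7, 9, 10, 11
  2: 6, 7, 8, 10, 11
  3: 6, 8, 10
  4: 5, 7, 8

Step 2: Greedily match left vertices, then look for augmenting paths:
  Match 1 -- 5
  Match 2 -- 6
  Match 3 -- 8
  Match 4 -- 7
  No augmenting path remains.

Step 3: Verify this is maximum:
  Matching size 4 = min(|L|, |R|) = min(4, 7), which is an upper bound, so this matching is maximum.

Maximum matching: {(1,5), (2,6), (3,8), (4,7)}
Size: 4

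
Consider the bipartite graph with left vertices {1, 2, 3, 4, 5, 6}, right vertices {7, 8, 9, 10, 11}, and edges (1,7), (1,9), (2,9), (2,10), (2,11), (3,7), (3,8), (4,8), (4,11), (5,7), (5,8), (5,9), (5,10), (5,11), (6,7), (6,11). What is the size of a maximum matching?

Step 1: List the neighbors of each left vertex:
  1: 7, 9
  2: 9, 10, 11
  3: 7, 8
  4: 8, 11
  5: 7, 8, 9, 10, 11
  6: 7, 11

Step 2: Greedily match left vertices, then look for augmenting paths:
  Match 1 -- 7
  Match 2 -- 9
  Match 3 -- 8
  Match 4 -- 11
  Match 5 -- 10
  No augmenting path remains.

Step 3: Verify this is maximum:
  Matching size 5 = min(|L|, |R|) = min(6, 5), which is an upper bound, so this matching is maximum.

Maximum matching: {(1,7), (2,9), (3,8), (4,11), (5,10)}
Size: 5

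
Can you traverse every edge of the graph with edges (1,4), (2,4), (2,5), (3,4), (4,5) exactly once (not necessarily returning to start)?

Step 1: Find the degree of each vertex:
  deg(1) = 1
  deg(2) = 2
  deg(3) = 1
  deg(4) = 4
  deg(5) = 2

Step 2: Count vertices with odd degree:
  Odd-degree vertices: 1, 3 (2 total)

Step 3: Apply Euler's theorem:
  - Eulerian circuit exists iff graph is connected and all vertices have even degree
  - Eulerian path exists iff graph is connected and has 0 or 2 odd-degree vertices

Graph is connected with exactly 2 odd-degree vertices (1, 3).
Eulerian path exists (starting and ending at the odd-degree vertices), but no Eulerian circuit.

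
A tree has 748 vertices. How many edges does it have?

A tree on n vertices always has exactly n - 1 edges.
For n = 748: edges = 748 - 1 = 747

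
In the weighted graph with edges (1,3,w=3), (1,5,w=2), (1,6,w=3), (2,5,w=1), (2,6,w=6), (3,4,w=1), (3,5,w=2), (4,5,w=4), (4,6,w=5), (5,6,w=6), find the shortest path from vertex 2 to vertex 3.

Step 1: Build adjacency list with weights:
  1: 3(w=3), 5(w=2), 6(w=3)
  2: 5(w=1), 6(w=6)
  3: 1(w=3), 4(w=1), 5(w=2)
  4: 3(w=1), 5(w=4), 6(w=5)
  5: 1(w=2), 2(w=1), 3(w=2), 4(w=4), 6(w=6)
  6: 1(w=3), 2(w=6), 4(w=5), 5(w=6)

Step 2: Apply Dijkstra's algorithm from vertex 2:
  Visit vertex 2 (distance=0)
    Update dist[5] = 1
    Update dist[6] = 6
  Visit vertex 5 (distance=1)
    Update dist[1] = 3
    Update dist[3] = 3
    Update dist[4] = 5
  Visit vertex 1 (distance=3)
  Visit vertex 3 (distance=3)
    Update dist[4] = 4

Step 3: Shortest path: 2 -> 5 -> 3
Total weight: 1 + 2 = 3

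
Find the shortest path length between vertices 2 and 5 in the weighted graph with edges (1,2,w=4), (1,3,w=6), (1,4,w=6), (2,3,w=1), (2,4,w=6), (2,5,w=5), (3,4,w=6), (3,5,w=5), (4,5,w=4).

Step 1: Build adjacency list with weights:
  1: 2(w=4), 3(w=6), 4(w=6)
  2: 1(w=4), 3(w=1), 4(w=6), 5(w=5)
  3: 1(w=6), 2(w=1), 4(w=6), 5(w=5)
  4: 1(w=6), 2(w=6), 3(w=6), 5(w=4)
  5: 2(w=5), 3(w=5), 4(w=4)

Step 2: Apply Dijkstra's algorithm from vertex 2:
  Visit vertex 2 (distance=0)
    Update dist[1] = 4
    Update dist[3] = 1
    Update dist[4] = 6
    Update dist[5] = 5
  Visit vertex 3 (distance=1)
  Visit vertex 1 (distance=4)
  Visit vertex 5 (distance=5)

Step 3: Shortest path: 2 -> 5
Total weight: 5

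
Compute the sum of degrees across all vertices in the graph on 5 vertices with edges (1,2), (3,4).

Step 1: Count edges incident to each vertex:
  deg(1) = 1 (neighbors: 2)
  deg(2) = 1 (neighbors: 1)
  deg(3) = 1 (neighbors: 4)
  deg(4) = 1 (neighbors: 3)
  deg(5) = 0 (neighbors: none)

Step 2: Sum all degrees:
  1 + 1 + 1 + 1 + 0 = 4

Verification: sum of degrees = 2 * |E| = 2 * 2 = 4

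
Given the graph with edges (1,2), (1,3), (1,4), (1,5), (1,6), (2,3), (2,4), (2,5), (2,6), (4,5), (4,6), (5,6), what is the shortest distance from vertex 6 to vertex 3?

Step 1: Build adjacency list:
  1: 2, 3, 4, 5, 6
  2: 1, 3, 4, 5, 6
  3: 1, 2
  4: 1, 2, 5, 6
  5: 1, 2, 4, 6
  6: 1, 2, 4, 5

Step 2: BFS from vertex 6 to find shortest path to 3:
  vertex 1 reached at distance 1
  vertex 2 reached at distance 1
  vertex 4 reached at distance 1
  vertex 5 reached at distance 1
  vertex 3 reached at distance 2

Step 3: Shortest path: 6 -> 2 -> 3
Path length: 2 edges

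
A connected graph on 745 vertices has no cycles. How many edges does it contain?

A tree on n vertices always has exactly n - 1 edges.
For n = 745: edges = 745 - 1 = 744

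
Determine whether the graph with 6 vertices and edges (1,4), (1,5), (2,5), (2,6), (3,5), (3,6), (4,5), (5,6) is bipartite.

Step 1: Attempt 2-coloring using BFS:
  Start at vertex 1, assign color 0
  Color vertex 4 with color 1 (neighbor of 1)
  Color vertex 5 with color 1 (neighbor of 1)

Step 2: Conflict found! Vertices 4 and 5 are adjacent but have the same color.
This means the graph contains an odd cycle.

The graph is NOT bipartite.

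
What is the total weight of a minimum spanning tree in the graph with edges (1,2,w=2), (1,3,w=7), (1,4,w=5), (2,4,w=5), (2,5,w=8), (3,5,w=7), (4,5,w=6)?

Apply Kruskal's algorithm (sort edges by weight, add if no cycle):

Sorted edges by weight:
  (1,2) w=2
  (1,4) w=5
  (2,4) w=5
  (4,5) w=6
  (1,3) w=7
  (3,5) w=7
  (2,5) w=8

Add edge (1,2) w=2 -- no cycle. Running total: 2
Add edge (1,4) w=5 -- no cycle. Running total: 7
Skip edge (2,4) w=5 -- would create cycle
Add edge (4,5) w=6 -- no cycle. Running total: 13
Add edge (1,3) w=7 -- no cycle. Running total: 20

MST edges: (1,2,w=2), (1,4,w=5), (4,5,w=6), (1,3,w=7)
Total MST weight: 2 + 5 + 6 + 7 = 20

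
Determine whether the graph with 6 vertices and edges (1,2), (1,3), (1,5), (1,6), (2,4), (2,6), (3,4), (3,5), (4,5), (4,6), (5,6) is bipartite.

Step 1: Attempt 2-coloring using BFS:
  Start at vertex 1, assign color 0
  Color vertex 2 with color 1 (neighbor of 1)
  Color vertex 3 with color 1 (neighbor of 1)
  Color vertex 5 with color 1 (neighbor of 1)
  Color vertex 6 with color 1 (neighbor of 1)
  Color vertex 4 with color 0 (neighbor of 2)

Step 2: Conflict found! Vertices 2 and 6 are adjacent but have the same color.
This means the graph contains an odd cycle.

The graph is NOT bipartite.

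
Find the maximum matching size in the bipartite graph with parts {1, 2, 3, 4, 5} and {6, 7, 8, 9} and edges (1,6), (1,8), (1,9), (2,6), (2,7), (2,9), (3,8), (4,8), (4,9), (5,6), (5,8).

Step 1: List the neighbors of each left vertex:
  1: 6, 8, 9
  2: 6, 7, 9
  3: 8
  4: 8, 9
  5: 6, 8

Step 2: Greedily match left vertices, then look for augmenting paths:
  Match 1 -- 6
  Match 2 -- 7
  Match 3 -- 8
  Match 4 -- 9
  No augmenting path remains.

Step 3: Verify this is maximum:
  Matching size 4 = min(|L|, |R|) = min(5, 4), which is an upper bound, so this matching is maximum.

Maximum matching: {(1,6), (2,7), (3,8), (4,9)}
Size: 4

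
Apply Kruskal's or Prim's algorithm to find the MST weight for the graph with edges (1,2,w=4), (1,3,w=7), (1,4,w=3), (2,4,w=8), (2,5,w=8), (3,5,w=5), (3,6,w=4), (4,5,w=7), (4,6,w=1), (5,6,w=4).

Apply Kruskal's algorithm (sort edges by weight, add if no cycle):

Sorted edges by weight:
  (4,6) w=1
  (1,4) w=3
  (1,2) w=4
  (3,6) w=4
  (5,6) w=4
  (3,5) w=5
  (1,3) w=7
  (4,5) w=7
  (2,5) w=8
  (2,4) w=8

Add edge (4,6) w=1 -- no cycle. Running total: 1
Add edge (1,4) w=3 -- no cycle. Running total: 4
Add edge (1,2) w=4 -- no cycle. Running total: 8
Add edge (3,6) w=4 -- no cycle. Running total: 12
Add edge (5,6) w=4 -- no cycle. Running total: 16

MST edges: (4,6,w=1), (1,4,w=3), (1,2,w=4), (3,6,w=4), (5,6,w=4)
Total MST weight: 1 + 3 + 4 + 4 + 4 = 16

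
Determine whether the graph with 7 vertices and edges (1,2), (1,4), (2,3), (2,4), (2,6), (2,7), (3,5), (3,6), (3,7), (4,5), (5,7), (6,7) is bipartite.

Step 1: Attempt 2-coloring using BFS:
  Start at vertex 1, assign color 0
  Color vertex 2 with color 1 (neighbor of 1)
  Color vertex 4 with color 1 (neighbor of 1)
  Color vertex 3 with color 0 (neighbor of 2)

Step 2: Conflict found! Vertices 2 and 4 are adjacent but have the same color.
This means the graph contains an odd cycle.

The graph is NOT bipartite.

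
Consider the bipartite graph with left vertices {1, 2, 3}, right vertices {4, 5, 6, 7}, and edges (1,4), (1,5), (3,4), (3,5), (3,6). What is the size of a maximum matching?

Step 1: List the neighbors of each left vertex:
  1: 4, 5
  2: (none)
  3: 4, 5, 6

Step 2: Greedily match left vertices, then look for augmenting paths:
  Match 1 -- 4
  Match 3 -- 5
  No augmenting path remains.

Step 3: Verify this is maximum:
  Matching has size 2. The vertex set {1, 3} covers every edge and has size 2; any matching has at most one edge per cover vertex, so 2 is maximum (König's theorem).

Maximum matching: {(1,4), (3,5)}
Size: 2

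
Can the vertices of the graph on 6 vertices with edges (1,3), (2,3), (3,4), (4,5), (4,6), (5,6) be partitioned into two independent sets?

Step 1: Attempt 2-coloring using BFS:
  Start at vertex 1, assign color 0
  Color vertex 3 with color 1 (neighbor of 1)
  Color vertex 2 with color 0 (neighbor of 3)
  Color vertex 4 with color 0 (neighbor of 3)
  Color vertex 5 with color 1 (neighbor of 4)
  Color vertex 6 with color 1 (neighbor of 4)

Step 2: Conflict found! Vertices 5 and 6 are adjacent but have the same color.
This means the graph contains an odd cycle.

The graph is NOT bipartite.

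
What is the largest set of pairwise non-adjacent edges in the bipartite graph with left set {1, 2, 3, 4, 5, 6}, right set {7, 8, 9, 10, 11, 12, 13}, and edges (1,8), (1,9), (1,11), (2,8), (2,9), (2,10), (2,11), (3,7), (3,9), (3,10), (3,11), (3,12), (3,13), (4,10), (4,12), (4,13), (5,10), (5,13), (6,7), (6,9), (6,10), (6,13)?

Step 1: List the neighbors of each left vertex:
  1: 8, 9, 11
  2: 8, 9, 10, 11
  3: 7, 9, 10, 11, 12, 13
  4: 10, 12, 13
  5: 10, 13
  6: 7, 9, 10, 13

Step 2: Greedily match left vertices, then look for augmenting paths:
  Match 1 -- 8
  Match 2 -- 9
  Match 3 -- 11
  Match 4 -- 10
  Match 5 -- 13
  Match 6 -- 7
  No augmenting path remains.

Step 3: Verify this is maximum:
  Matching size 6 = min(|L|, |R|) = min(6, 7), which is an upper bound, so this matching is maximum.

Maximum matching: {(1,8), (2,9), (3,11), (4,10), (5,13), (6,7)}
Size: 6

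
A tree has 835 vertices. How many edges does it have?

A tree on n vertices always has exactly n - 1 edges.
For n = 835: edges = 835 - 1 = 834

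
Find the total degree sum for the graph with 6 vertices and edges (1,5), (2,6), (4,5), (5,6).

Step 1: Count edges incident to each vertex:
  deg(1) = 1 (neighbors: 5)
  deg(2) = 1 (neighbors: 6)
  deg(3) = 0 (neighbors: none)
  deg(4) = 1 (neighbors: 5)
  deg(5) = 3 (neighbors: 1, 4, 6)
  deg(6) = 2 (neighbors: 2, 5)

Step 2: Sum all degrees:
  1 + 1 + 0 + 1 + 3 + 2 = 8

Verification: sum of degrees = 2 * |E| = 2 * 4 = 8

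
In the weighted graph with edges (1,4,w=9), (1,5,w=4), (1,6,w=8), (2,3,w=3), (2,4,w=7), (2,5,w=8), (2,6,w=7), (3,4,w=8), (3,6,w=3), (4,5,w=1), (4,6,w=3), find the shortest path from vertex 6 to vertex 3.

Step 1: Build adjacency list with weights:
  1: 4(w=9), 5(w=4), 6(w=8)
  2: 3(w=3), 4(w=7), 5(w=8), 6(w=7)
  3: 2(w=3), 4(w=8), 6(w=3)
  4: 1(w=9), 2(w=7), 3(w=8), 5(w=1), 6(w=3)
  5: 1(w=4), 2(w=8), 4(w=1)
  6: 1(w=8), 2(w=7), 3(w=3), 4(w=3)

Step 2: Apply Dijkstra's algorithm from vertex 6:
  Visit vertex 6 (distance=0)
    Update dist[1] = 8
    Update dist[2] = 7
    Update dist[3] = 3
    Update dist[4] = 3
  Visit vertex 3 (distance=3)
    Update dist[2] = 6

Step 3: Shortest path: 6 -> 3
Total weight: 3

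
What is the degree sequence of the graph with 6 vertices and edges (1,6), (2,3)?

Step 1: Count edges incident to each vertex:
  deg(1) = 1 (neighbors: 6)
  deg(2) = 1 (neighbors: 3)
  deg(3) = 1 (neighbors: 2)
  deg(4) = 0 (neighbors: none)
  deg(5) = 0 (neighbors: none)
  deg(6) = 1 (neighbors: 1)

Step 2: Sort degrees in non-increasing order:
  Degrees: [1, 1, 1, 0, 0, 1] -> sorted: [1, 1, 1, 1, 0, 0]

Degree sequence: [1, 1, 1, 1, 0, 0]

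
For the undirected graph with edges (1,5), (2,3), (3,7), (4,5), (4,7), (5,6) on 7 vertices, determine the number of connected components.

Step 1: Build adjacency list from edges:
  1: 5
  2: 3
  3: 2, 7
  4: 5, 7
  5: 1, 4, 6
  6: 5
  7: 3, 4

Step 2: Run BFS/DFS from vertex 1:
  Visited: {1, 5, 4, 6, 7, 3, 2}
  Reached 7 of 7 vertices

Step 3: All 7 vertices reached from vertex 1, so the graph is connected.
Number of connected components: 1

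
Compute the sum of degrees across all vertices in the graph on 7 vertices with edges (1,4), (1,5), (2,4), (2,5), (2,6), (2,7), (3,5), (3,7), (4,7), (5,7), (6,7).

Step 1: Count edges incident to each vertex:
  deg(1) = 2 (neighbors: 4, 5)
  deg(2) = 4 (neighbors: 4, 5, 6, 7)
  deg(3) = 2 (neighbors: 5, 7)
  deg(4) = 3 (neighbors: 1, 2, 7)
  deg(5) = 4 (neighbors: 1, 2, 3, 7)
  deg(6) = 2 (neighbors: 2, 7)
  deg(7) = 5 (neighbors: 2, 3, 4, 5, 6)

Step 2: Sum all degrees:
  2 + 4 + 2 + 3 + 4 + 2 + 5 = 22

Verification: sum of degrees = 2 * |E| = 2 * 11 = 22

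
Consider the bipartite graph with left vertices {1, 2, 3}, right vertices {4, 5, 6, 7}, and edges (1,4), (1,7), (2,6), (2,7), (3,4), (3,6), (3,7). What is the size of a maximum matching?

Step 1: List the neighbors of each left vertex:
  1: 4, 7
  2: 6, 7
  3: 4, 6, 7

Step 2: Greedily match left vertices, then look for augmenting paths:
  Match 1 -- 4
  Match 2 -- 6
  Match 3 -- 7
  No augmenting path remains.

Step 3: Verify this is maximum:
  Matching size 3 = min(|L|, |R|) = min(3, 4), which is an upper bound, so this matching is maximum.

Maximum matching: {(1,4), (2,6), (3,7)}
Size: 3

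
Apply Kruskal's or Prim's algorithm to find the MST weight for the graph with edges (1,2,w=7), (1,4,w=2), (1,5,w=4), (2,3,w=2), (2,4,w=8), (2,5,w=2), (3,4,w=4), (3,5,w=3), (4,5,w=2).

Apply Kruskal's algorithm (sort edges by weight, add if no cycle):

Sorted edges by weight:
  (1,4) w=2
  (2,3) w=2
  (2,5) w=2
  (4,5) w=2
  (3,5) w=3
  (1,5) w=4
  (3,4) w=4
  (1,2) w=7
  (2,4) w=8

Add edge (1,4) w=2 -- no cycle. Running total: 2
Add edge (2,3) w=2 -- no cycle. Running total: 4
Add edge (2,5) w=2 -- no cycle. Running total: 6
Add edge (4,5) w=2 -- no cycle. Running total: 8

MST edges: (1,4,w=2), (2,3,w=2), (2,5,w=2), (4,5,w=2)
Total MST weight: 2 + 2 + 2 + 2 = 8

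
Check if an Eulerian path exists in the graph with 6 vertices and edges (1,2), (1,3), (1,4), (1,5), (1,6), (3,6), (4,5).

Step 1: Find the degree of each vertex:
  deg(1) = 5
  deg(2) = 1
  deg(3) = 2
  deg(4) = 2
  deg(5) = 2
  deg(6) = 2

Step 2: Count vertices with odd degree:
  Odd-degree vertices: 1, 2 (2 total)

Step 3: Apply Euler's theorem:
  - Eulerian circuit exists iff graph is connected and all vertices have even degree
  - Eulerian path exists iff graph is connected and has 0 or 2 odd-degree vertices

Graph is connected with exactly 2 odd-degree vertices (1, 2).
Eulerian path exists (starting and ending at the odd-degree vertices), but no Eulerian circuit.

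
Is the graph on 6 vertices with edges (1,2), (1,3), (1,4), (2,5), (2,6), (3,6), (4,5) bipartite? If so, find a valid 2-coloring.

Step 1: Attempt 2-coloring using BFS:
  Start at vertex 1, assign color 0
  Color vertex 2 with color 1 (neighbor of 1)
  Color vertex 3 with color 1 (neighbor of 1)
  Color vertex 4 with color 1 (neighbor of 1)
  Color vertex 5 with color 0 (neighbor of 2)
  Color vertex 6 with color 0 (neighbor of 2)

Step 2: 2-coloring succeeded. No conflicts found.
  Set A (color 0): {1, 5, 6}
  Set B (color 1): {2, 3, 4}

The graph is bipartite with partition {1, 5, 6}, {2, 3, 4}.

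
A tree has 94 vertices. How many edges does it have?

A tree on n vertices always has exactly n - 1 edges.
For n = 94: edges = 94 - 1 = 93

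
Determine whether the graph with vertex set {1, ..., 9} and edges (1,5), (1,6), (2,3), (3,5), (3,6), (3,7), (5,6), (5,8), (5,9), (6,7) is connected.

Step 1: Build adjacency list from edges:
  1: 5, 6
  2: 3
  3: 2, 5, 6, 7
  4: (none)
  5: 1, 3, 6, 8, 9
  6: 1, 3, 5, 7
  7: 3, 6
  8: 5
  9: 5

Step 2: Run BFS/DFS from vertex 1:
  Visited: {1, 5, 6, 3, 8, 9, 7, 2}
  Reached 8 of 9 vertices

Step 3: Only 8 of 9 vertices reached. Graph is disconnected.
Connected components: {1, 2, 3, 5, 6, 7, 8, 9}, {4}
Answer: No, the graph is not connected (2 components).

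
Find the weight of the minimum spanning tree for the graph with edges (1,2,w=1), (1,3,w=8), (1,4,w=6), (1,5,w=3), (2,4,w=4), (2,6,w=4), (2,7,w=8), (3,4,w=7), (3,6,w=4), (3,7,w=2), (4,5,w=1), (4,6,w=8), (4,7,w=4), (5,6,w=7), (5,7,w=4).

Apply Kruskal's algorithm (sort edges by weight, add if no cycle):

Sorted edges by weight:
  (1,2) w=1
  (4,5) w=1
  (3,7) w=2
  (1,5) w=3
  (2,4) w=4
  (2,6) w=4
  (3,6) w=4
  (4,7) w=4
  (5,7) w=4
  (1,4) w=6
  (3,4) w=7
  (5,6) w=7
  (1,3) w=8
  (2,7) w=8
  (4,6) w=8

Add edge (1,2) w=1 -- no cycle. Running total: 1
Add edge (4,5) w=1 -- no cycle. Running total: 2
Add edge (3,7) w=2 -- no cycle. Running total: 4
Add edge (1,5) w=3 -- no cycle. Running total: 7
Skip edge (2,4) w=4 -- would create cycle
Add edge (2,6) w=4 -- no cycle. Running total: 11
Add edge (3,6) w=4 -- no cycle. Running total: 15

MST edges: (1,2,w=1), (4,5,w=1), (3,7,w=2), (1,5,w=3), (2,6,w=4), (3,6,w=4)
Total MST weight: 1 + 1 + 2 + 3 + 4 + 4 = 15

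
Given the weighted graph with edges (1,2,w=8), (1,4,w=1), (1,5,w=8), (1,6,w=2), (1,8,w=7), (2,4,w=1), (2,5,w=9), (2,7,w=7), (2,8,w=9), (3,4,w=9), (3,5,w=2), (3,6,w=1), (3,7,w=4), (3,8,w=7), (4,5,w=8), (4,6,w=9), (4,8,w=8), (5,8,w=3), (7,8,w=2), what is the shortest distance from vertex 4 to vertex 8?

Step 1: Build adjacency list with weights:
  1: 2(w=8), 4(w=1), 5(w=8), 6(w=2), 8(w=7)
  2: 1(w=8), 4(w=1), 5(w=9), 7(w=7), 8(w=9)
  3: 4(w=9), 5(w=2), 6(w=1), 7(w=4), 8(w=7)
  4: 1(w=1), 2(w=1), 3(w=9), 5(w=8), 6(w=9), 8(w=8)
  5: 1(w=8), 2(w=9), 3(w=2), 4(w=8), 8(w=3)
  6: 1(w=2), 3(w=1), 4(w=9)
  7: 2(w=7), 3(w=4), 8(w=2)
  8: 1(w=7), 2(w=9), 3(w=7), 4(w=8), 5(w=3), 7(w=2)

Step 2: Apply Dijkstra's algorithm from vertex 4:
  Visit vertex 4 (distance=0)
    Update dist[1] = 1
    Update dist[2] = 1
    Update dist[3] = 9
    Update dist[5] = 8
    Update dist[6] = 9
    Update dist[8] = 8
  Visit vertex 1 (distance=1)
    Update dist[6] = 3
  Visit vertex 2 (distance=1)
    Update dist[7] = 8
  Visit vertex 6 (distance=3)
    Update dist[3] = 4
  Visit vertex 3 (distance=4)
    Update dist[5] = 6
  Visit vertex 5 (distance=6)
  Visit vertex 7 (distance=8)
  Visit vertex 8 (distance=8)

Step 3: Shortest path: 4 -> 8
Total weight: 8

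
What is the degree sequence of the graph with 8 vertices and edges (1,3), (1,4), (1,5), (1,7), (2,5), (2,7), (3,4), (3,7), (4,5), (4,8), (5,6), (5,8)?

Step 1: Count edges incident to each vertex:
  deg(1) = 4 (neighbors: 3, 4, 5, 7)
  deg(2) = 2 (neighbors: 5, 7)
  deg(3) = 3 (neighbors: 1, 4, 7)
  deg(4) = 4 (neighbors: 1, 3, 5, 8)
  deg(5) = 5 (neighbors: 1, 2, 4, 6, 8)
  deg(6) = 1 (neighbors: 5)
  deg(7) = 3 (neighbors: 1, 2, 3)
  deg(8) = 2 (neighbors: 4, 5)

Step 2: Sort degrees in non-increasing order:
  Degrees: [4, 2, 3, 4, 5, 1, 3, 2] -> sorted: [5, 4, 4, 3, 3, 2, 2, 1]

Degree sequence: [5, 4, 4, 3, 3, 2, 2, 1]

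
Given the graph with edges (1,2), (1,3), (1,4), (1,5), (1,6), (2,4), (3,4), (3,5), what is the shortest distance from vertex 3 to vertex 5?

Step 1: Build adjacency list:
  1: 2, 3, 4, 5, 6
  2: 1, 4
  3: 1, 4, 5
  4: 1, 2, 3
  5: 1, 3
  6: 1

Step 2: BFS from vertex 3 to find shortest path to 5:
  vertex 1 reached at distance 1
  vertex 4 reached at distance 1
  vertex 5 reached at distance 1

Step 3: Shortest path: 3 -> 5
Path length: 1 edge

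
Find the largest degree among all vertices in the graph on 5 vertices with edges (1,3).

Step 1: Count edges incident to each vertex:
  deg(1) = 1 (neighbors: 3)
  deg(2) = 0 (neighbors: none)
  deg(3) = 1 (neighbors: 1)
  deg(4) = 0 (neighbors: none)
  deg(5) = 0 (neighbors: none)

Step 2: Find maximum:
  max(1, 0, 1, 0, 0) = 1 (vertex 1)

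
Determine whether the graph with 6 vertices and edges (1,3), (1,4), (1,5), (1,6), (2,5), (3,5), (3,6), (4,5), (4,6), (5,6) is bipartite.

Step 1: Attempt 2-coloring using BFS:
  Start at vertex 1, assign color 0
  Color vertex 3 with color 1 (neighbor of 1)
  Color vertex 4 with color 1 (neighbor of 1)
  Color vertex 5 with color 1 (neighbor of 1)
  Color vertex 6 with color 1 (neighbor of 1)

Step 2: Conflict found! Vertices 3 and 5 are adjacent but have the same color.
This means the graph contains an odd cycle.

The graph is NOT bipartite.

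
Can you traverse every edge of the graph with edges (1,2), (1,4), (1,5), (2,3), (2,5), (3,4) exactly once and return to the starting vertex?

Step 1: Find the degree of each vertex:
  deg(1) = 3
  deg(2) = 3
  deg(3) = 2
  deg(4) = 2
  deg(5) = 2

Step 2: Count vertices with odd degree:
  Odd-degree vertices: 1, 2 (2 total)

Step 3: Apply Euler's theorem:
  - Eulerian circuit exists iff graph is connected and all vertices have even degree
  - Eulerian path exists iff graph is connected and has 0 or 2 odd-degree vertices

Graph is connected with exactly 2 odd-degree vertices (1, 2).
Eulerian path exists (starting and ending at the odd-degree vertices), but no Eulerian circuit.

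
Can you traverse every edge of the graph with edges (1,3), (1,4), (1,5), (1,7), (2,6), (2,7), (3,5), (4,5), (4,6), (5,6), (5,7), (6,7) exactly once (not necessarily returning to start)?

Step 1: Find the degree of each vertex:
  deg(1) = 4
  deg(2) = 2
  deg(3) = 2
  deg(4) = 3
  deg(5) = 5
  deg(6) = 4
  deg(7) = 4

Step 2: Count vertices with odd degree:
  Odd-degree vertices: 4, 5 (2 total)

Step 3: Apply Euler's theorem:
  - Eulerian circuit exists iff graph is connected and all vertices have even degree
  - Eulerian path exists iff graph is connected and has 0 or 2 odd-degree vertices

Graph is connected with exactly 2 odd-degree vertices (4, 5).
Eulerian path exists (starting and ending at the odd-degree vertices), but no Eulerian circuit.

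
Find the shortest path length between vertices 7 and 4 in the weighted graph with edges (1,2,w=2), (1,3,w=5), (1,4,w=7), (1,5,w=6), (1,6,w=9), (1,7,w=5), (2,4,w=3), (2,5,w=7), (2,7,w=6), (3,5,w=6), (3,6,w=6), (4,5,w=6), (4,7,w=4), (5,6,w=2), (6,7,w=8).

Step 1: Build adjacency list with weights:
  1: 2(w=2), 3(w=5), 4(w=7), 5(w=6), 6(w=9), 7(w=5)
  2: 1(w=2), 4(w=3), 5(w=7), 7(w=6)
  3: 1(w=5), 5(w=6), 6(w=6)
  4: 1(w=7), 2(w=3), 5(w=6), 7(w=4)
  5: 1(w=6), 2(w=7), 3(w=6), 4(w=6), 6(w=2)
  6: 1(w=9), 3(w=6), 5(w=2), 7(w=8)
  7: 1(w=5), 2(w=6), 4(w=4), 6(w=8)

Step 2: Apply Dijkstra's algorithm from vertex 7:
  Visit vertex 7 (distance=0)
    Update dist[1] = 5
    Update dist[2] = 6
    Update dist[4] = 4
    Update dist[6] = 8
  Visit vertex 4 (distance=4)
    Update dist[5] = 10

Step 3: Shortest path: 7 -> 4
Total weight: 4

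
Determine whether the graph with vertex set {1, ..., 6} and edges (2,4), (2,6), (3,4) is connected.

Step 1: Build adjacency list from edges:
  1: (none)
  2: 4, 6
  3: 4
  4: 2, 3
  5: (none)
  6: 2

Step 2: Run BFS/DFS from vertex 1:
  Visited: {1}
  Reached 1 of 6 vertices

Step 3: Only 1 of 6 vertices reached. Graph is disconnected.
Connected components: {1}, {2, 3, 4, 6}, {5}
Answer: No, the graph is not connected (3 components).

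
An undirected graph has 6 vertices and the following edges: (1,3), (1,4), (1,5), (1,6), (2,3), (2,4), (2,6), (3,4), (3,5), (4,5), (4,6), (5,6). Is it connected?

Step 1: Build adjacency list from edges:
  1: 3, 4, 5, 6
  2: 3, 4, 6
  3: 1, 2, 4, 5
  4: 1, 2, 3, 5, 6
  5: 1, 3, 4, 6
  6: 1, 2, 4, 5

Step 2: Run BFS/DFS from vertex 1:
  Visited: {1, 3, 4, 5, 6, 2}
  Reached 6 of 6 vertices

Step 3: All 6 vertices reached from vertex 1, so the graph is connected.
Answer: Yes, the graph is connected.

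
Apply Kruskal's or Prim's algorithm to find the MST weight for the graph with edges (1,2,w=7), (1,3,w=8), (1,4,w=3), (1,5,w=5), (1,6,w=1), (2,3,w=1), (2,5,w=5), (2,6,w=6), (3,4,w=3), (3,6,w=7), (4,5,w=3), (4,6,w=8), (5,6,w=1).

Apply Kruskal's algorithm (sort edges by weight, add if no cycle):

Sorted edges by weight:
  (1,6) w=1
  (2,3) w=1
  (5,6) w=1
  (1,4) w=3
  (3,4) w=3
  (4,5) w=3
  (1,5) w=5
  (2,5) w=5
  (2,6) w=6
  (1,2) w=7
  (3,6) w=7
  (1,3) w=8
  (4,6) w=8

Add edge (1,6) w=1 -- no cycle. Running total: 1
Add edge (2,3) w=1 -- no cycle. Running total: 2
Add edge (5,6) w=1 -- no cycle. Running total: 3
Add edge (1,4) w=3 -- no cycle. Running total: 6
Add edge (3,4) w=3 -- no cycle. Running total: 9

MST edges: (1,6,w=1), (2,3,w=1), (5,6,w=1), (1,4,w=3), (3,4,w=3)
Total MST weight: 1 + 1 + 1 + 3 + 3 = 9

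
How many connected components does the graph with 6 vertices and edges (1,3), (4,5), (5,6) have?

Step 1: Build adjacency list from edges:
  1: 3
  2: (none)
  3: 1
  4: 5
  5: 4, 6
  6: 5

Step 2: Run BFS/DFS from vertex 1:
  Visited: {1, 3}
  Reached 2 of 6 vertices

Step 3: Only 2 of 6 vertices reached. Graph is disconnected.
Connected components: {1, 3}, {2}, {4, 5, 6}
Number of connected components: 3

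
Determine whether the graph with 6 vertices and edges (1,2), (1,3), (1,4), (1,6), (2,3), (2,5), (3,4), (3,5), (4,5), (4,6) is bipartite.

Step 1: Attempt 2-coloring using BFS:
  Start at vertex 1, assign color 0
  Color vertex 2 with color 1 (neighbor of 1)
  Color vertex 3 with color 1 (neighbor of 1)
  Color vertex 4 with color 1 (neighbor of 1)
  Color vertex 6 with color 1 (neighbor of 1)

Step 2: Conflict found! Vertices 2 and 3 are adjacent but have the same color.
This means the graph contains an odd cycle.

The graph is NOT bipartite.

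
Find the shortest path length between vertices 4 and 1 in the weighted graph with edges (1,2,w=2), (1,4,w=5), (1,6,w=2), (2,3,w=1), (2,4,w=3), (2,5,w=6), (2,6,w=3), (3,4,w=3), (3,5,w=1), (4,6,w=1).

Step 1: Build adjacency list with weights:
  1: 2(w=2), 4(w=5), 6(w=2)
  2: 1(w=2), 3(w=1), 4(w=3), 5(w=6), 6(w=3)
  3: 2(w=1), 4(w=3), 5(w=1)
  4: 1(w=5), 2(w=3), 3(w=3), 6(w=1)
  5: 2(w=6), 3(w=1)
  6: 1(w=2), 2(w=3), 4(w=1)

Step 2: Apply Dijkstra's algorithm from vertex 4:
  Visit vertex 4 (distance=0)
    Update dist[1] = 5
    Update dist[2] = 3
    Update dist[3] = 3
    Update dist[6] = 1
  Visit vertex 6 (distance=1)
    Update dist[1] = 3
  Visit vertex 1 (distance=3)

Step 3: Shortest path: 4 -> 6 -> 1
Total weight: 1 + 2 = 3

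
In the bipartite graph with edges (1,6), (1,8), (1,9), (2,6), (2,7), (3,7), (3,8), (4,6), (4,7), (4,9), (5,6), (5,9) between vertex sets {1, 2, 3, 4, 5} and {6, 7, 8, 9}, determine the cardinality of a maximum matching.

Step 1: List the neighbors of each left vertex:
  1: 6, 8, 9
  2: 6, 7
  3: 7, 8
  4: 6, 7, 9
  5: 6, 9

Step 2: Greedily match left vertices, then look for augmenting paths:
  Match 1 -- 6
  Match 2 -- 7
  Match 3 -- 8
  Match 4 -- 9
  No augmenting path remains.

Step 3: Verify this is maximum:
  Matching size 4 = min(|L|, |R|) = min(5, 4), which is an upper bound, so this matching is maximum.

Maximum matching: {(1,6), (2,7), (3,8), (4,9)}
Size: 4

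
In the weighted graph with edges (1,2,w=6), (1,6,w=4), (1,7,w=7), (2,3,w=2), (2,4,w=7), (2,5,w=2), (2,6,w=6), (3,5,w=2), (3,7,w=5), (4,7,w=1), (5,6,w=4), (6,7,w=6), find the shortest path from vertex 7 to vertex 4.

Step 1: Build adjacency list with weights:
  1: 2(w=6), 6(w=4), 7(w=7)
  2: 1(w=6), 3(w=2), 4(w=7), 5(w=2), 6(w=6)
  3: 2(w=2), 5(w=2), 7(w=5)
  4: 2(w=7), 7(w=1)
  5: 2(w=2), 3(w=2), 6(w=4)
  6: 1(w=4), 2(w=6), 5(w=4), 7(w=6)
  7: 1(w=7), 3(w=5), 4(w=1), 6(w=6)

Step 2: Apply Dijkstra's algorithm from vertex 7:
  Visit vertex 7 (distance=0)
    Update dist[1] = 7
    Update dist[3] = 5
    Update dist[4] = 1
    Update dist[6] = 6
  Visit vertex 4 (distance=1)
    Update dist[2] = 8

Step 3: Shortest path: 7 -> 4
Total weight: 1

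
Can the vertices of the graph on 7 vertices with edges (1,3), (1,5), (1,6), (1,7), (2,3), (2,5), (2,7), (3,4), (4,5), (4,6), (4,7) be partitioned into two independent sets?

Step 1: Attempt 2-coloring using BFS:
  Start at vertex 1, assign color 0
  Color vertex 3 with color 1 (neighbor of 1)
  Color vertex 5 with color 1 (neighbor of 1)
  Color vertex 6 with color 1 (neighbor of 1)
  Color vertex 7 with color 1 (neighbor of 1)
  Color vertex 2 with color 0 (neighbor of 3)
  Color vertex 4 with color 0 (neighbor of 3)

Step 2: 2-coloring succeeded. No conflicts found.
  Set A (color 0): {1, 2, 4}
  Set B (color 1): {3, 5, 6, 7}

The graph is bipartite with partition {1, 2, 4}, {3, 5, 6, 7}.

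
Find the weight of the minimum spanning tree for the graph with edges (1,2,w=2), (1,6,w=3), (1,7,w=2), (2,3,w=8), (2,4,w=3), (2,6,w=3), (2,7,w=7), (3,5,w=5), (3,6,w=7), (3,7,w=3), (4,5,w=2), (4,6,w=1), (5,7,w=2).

Apply Kruskal's algorithm (sort edges by weight, add if no cycle):

Sorted edges by weight:
  (4,6) w=1
  (1,7) w=2
  (1,2) w=2
  (4,5) w=2
  (5,7) w=2
  (1,6) w=3
  (2,6) w=3
  (2,4) w=3
  (3,7) w=3
  (3,5) w=5
  (2,7) w=7
  (3,6) w=7
  (2,3) w=8

Add edge (4,6) w=1 -- no cycle. Running total: 1
Add edge (1,7) w=2 -- no cycle. Running total: 3
Add edge (1,2) w=2 -- no cycle. Running total: 5
Add edge (4,5) w=2 -- no cycle. Running total: 7
Add edge (5,7) w=2 -- no cycle. Running total: 9
Skip edge (1,6) w=3 -- would create cycle
Skip edge (2,6) w=3 -- would create cycle
Skip edge (2,4) w=3 -- would create cycle
Add edge (3,7) w=3 -- no cycle. Running total: 12

MST edges: (4,6,w=1), (1,7,w=2), (1,2,w=2), (4,5,w=2), (5,7,w=2), (3,7,w=3)
Total MST weight: 1 + 2 + 2 + 2 + 2 + 3 = 12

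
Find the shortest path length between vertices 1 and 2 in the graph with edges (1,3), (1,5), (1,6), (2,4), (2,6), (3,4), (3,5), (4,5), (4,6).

Step 1: Build adjacency list:
  1: 3, 5, 6
  2: 4, 6
  3: 1, 4, 5
  4: 2, 3, 5, 6
  5: 1, 3, 4
  6: 1, 2, 4

Step 2: BFS from vertex 1 to find shortest path to 2:
  vertex 3 reached at distance 1
  vertex 5 reached at distance 1
  vertex 6 reached at distance 1
  vertex 4 reached at distance 2
  vertex 2 reached at distance 2

Step 3: Shortest path: 1 -> 6 -> 2
Path length: 2 edges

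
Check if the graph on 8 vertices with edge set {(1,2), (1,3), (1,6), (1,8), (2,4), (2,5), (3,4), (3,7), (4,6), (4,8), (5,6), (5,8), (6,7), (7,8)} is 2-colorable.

Step 1: Attempt 2-coloring using BFS:
  Start at vertex 1, assign color 0
  Color vertex 2 with color 1 (neighbor of 1)
  Color vertex 3 with color 1 (neighbor of 1)
  Color vertex 6 with color 1 (neighbor of 1)
  Color vertex 8 with color 1 (neighbor of 1)
  Color vertex 4 with color 0 (neighbor of 2)
  Color vertex 5 with color 0 (neighbor of 2)
  Color vertex 7 with color 0 (neighbor of 3)

Step 2: 2-coloring succeeded. No conflicts found.
  Set A (color 0): {1, 4, 5, 7}
  Set B (color 1): {2, 3, 6, 8}

The graph is bipartite with partition {1, 4, 5, 7}, {2, 3, 6, 8}.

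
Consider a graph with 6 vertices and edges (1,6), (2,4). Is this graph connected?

Step 1: Build adjacency list from edges:
  1: 6
  2: 4
  3: (none)
  4: 2
  5: (none)
  6: 1

Step 2: Run BFS/DFS from vertex 1:
  Visited: {1, 6}
  Reached 2 of 6 vertices

Step 3: Only 2 of 6 vertices reached. Graph is disconnected.
Connected components: {1, 6}, {2, 4}, {3}, {5}
Answer: No, the graph is not connected (4 components).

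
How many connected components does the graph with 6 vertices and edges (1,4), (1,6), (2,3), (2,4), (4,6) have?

Step 1: Build adjacency list from edges:
  1: 4, 6
  2: 3, 4
  3: 2
  4: 1, 2, 6
  5: (none)
  6: 1, 4

Step 2: Run BFS/DFS from vertex 1:
  Visited: {1, 4, 6, 2, 3}
  Reached 5 of 6 vertices

Step 3: Only 5 of 6 vertices reached. Graph is disconnected.
Connected components: {1, 2, 3, 4, 6}, {5}
Number of connected components: 2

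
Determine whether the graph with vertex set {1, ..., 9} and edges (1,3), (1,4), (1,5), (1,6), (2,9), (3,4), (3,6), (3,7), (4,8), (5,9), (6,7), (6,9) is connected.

Step 1: Build adjacency list from edges:
  1: 3, 4, 5, 6
  2: 9
  3: 1, 4, 6, 7
  4: 1, 3, 8
  5: 1, 9
  6: 1, 3, 7, 9
  7: 3, 6
  8: 4
  9: 2, 5, 6

Step 2: Run BFS/DFS from vertex 1:
  Visited: {1, 3, 4, 5, 6, 7, 8, 9, 2}
  Reached 9 of 9 vertices

Step 3: All 9 vertices reached from vertex 1, so the graph is connected.
Answer: Yes, the graph is connected.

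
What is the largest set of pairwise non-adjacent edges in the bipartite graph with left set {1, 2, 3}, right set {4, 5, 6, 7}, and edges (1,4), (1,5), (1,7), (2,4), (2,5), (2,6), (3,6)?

Step 1: List the neighbors of each left vertex:
  1: 4, 5, 7
  2: 4, 5, 6
  3: 6

Step 2: Greedily match left vertices, then look for augmenting paths:
  Match 1 -- 4
  Match 2 -- 5
  Match 3 -- 6
  No augmenting path remains.

Step 3: Verify this is maximum:
  Matching size 3 = min(|L|, |R|) = min(3, 4), which is an upper bound, so this matching is maximum.

Maximum matching: {(1,4), (2,5), (3,6)}
Size: 3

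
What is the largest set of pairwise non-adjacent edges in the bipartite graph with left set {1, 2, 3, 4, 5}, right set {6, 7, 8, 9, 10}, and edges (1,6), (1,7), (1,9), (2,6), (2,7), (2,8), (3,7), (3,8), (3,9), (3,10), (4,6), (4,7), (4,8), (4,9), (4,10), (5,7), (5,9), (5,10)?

Step 1: List the neighbors of each left vertex:
  1: 6, 7, 9
  2: 6, 7, 8
  3: 7, 8, 9, 10
  4: 6, 7, 8, 9, 10
  5: 7, 9, 10

Step 2: Greedily match left vertices, then look for augmenting paths:
  Match 1 -- 6
  Match 2 -- 7
  Match 3 -- 8
  Match 4 -- 9
  Match 5 -- 10
  No augmenting path remains.

Step 3: Verify this is maximum:
  Matching size 5 = min(|L|, |R|) = min(5, 5), which is an upper bound, so this matching is maximum.

Maximum matching: {(1,6), (2,7), (3,8), (4,9), (5,10)}
Size: 5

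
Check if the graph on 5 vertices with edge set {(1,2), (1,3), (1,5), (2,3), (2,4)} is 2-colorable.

Step 1: Attempt 2-coloring using BFS:
  Start at vertex 1, assign color 0
  Color vertex 2 with color 1 (neighbor of 1)
  Color vertex 3 with color 1 (neighbor of 1)
  Color vertex 5 with color 1 (neighbor of 1)

Step 2: Conflict found! Vertices 2 and 3 are adjacent but have the same color.
This means the graph contains an odd cycle.

The graph is NOT bipartite.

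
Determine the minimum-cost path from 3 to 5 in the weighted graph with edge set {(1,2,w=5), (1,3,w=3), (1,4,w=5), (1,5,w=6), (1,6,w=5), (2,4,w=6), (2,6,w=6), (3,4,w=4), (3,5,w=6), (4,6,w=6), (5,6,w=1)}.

Step 1: Build adjacency list with weights:
  1: 2(w=5), 3(w=3), 4(w=5), 5(w=6), 6(w=5)
  2: 1(w=5), 4(w=6), 6(w=6)
  3: 1(w=3), 4(w=4), 5(w=6)
  4: 1(w=5), 2(w=6), 3(w=4), 6(w=6)
  5: 1(w=6), 3(w=6), 6(w=1)
  6: 1(w=5), 2(w=6), 4(w=6), 5(w=1)

Step 2: Apply Dijkstra's algorithm from vertex 3:
  Visit vertex 3 (distance=0)
    Update dist[1] = 3
    Update dist[4] = 4
    Update dist[5] = 6
  Visit vertex 1 (distance=3)
    Update dist[2] = 8
    Update dist[6] = 8
  Visit vertex 4 (distance=4)
  Visit vertex 5 (distance=6)
    Update dist[6] = 7

Step 3: Shortest path: 3 -> 5
Total weight: 6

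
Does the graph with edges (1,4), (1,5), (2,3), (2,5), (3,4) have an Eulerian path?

Step 1: Find the degree of each vertex:
  deg(1) = 2
  deg(2) = 2
  deg(3) = 2
  deg(4) = 2
  deg(5) = 2

Step 2: Count vertices with odd degree:
  All vertices have even degree (0 odd-degree vertices)

Step 3: Apply Euler's theorem:
  - Eulerian circuit exists iff graph is connected and all vertices have even degree
  - Eulerian path exists iff graph is connected and has 0 or 2 odd-degree vertices

Graph is connected with 0 odd-degree vertices.
Both Eulerian circuit and Eulerian path exist.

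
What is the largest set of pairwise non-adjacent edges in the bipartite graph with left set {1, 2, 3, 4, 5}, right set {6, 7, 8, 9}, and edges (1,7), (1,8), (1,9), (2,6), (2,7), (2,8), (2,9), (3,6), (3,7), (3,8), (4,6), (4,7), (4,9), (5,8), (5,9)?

Step 1: List the neighbors of each left vertex:
  1: 7, 8, 9
  2: 6, 7, 8, 9
  3: 6, 7, 8
  4: 6, 7, 9
  5: 8, 9

Step 2: Greedily match left vertices, then look for augmenting paths:
  Match 1 -- 7
  Match 2 -- 6
  Match 3 -- 8
  Match 4 -- 9
  No augmenting path remains.

Step 3: Verify this is maximum:
  Matching size 4 = min(|L|, |R|) = min(5, 4), which is an upper bound, so this matching is maximum.

Maximum matching: {(1,7), (2,6), (3,8), (4,9)}
Size: 4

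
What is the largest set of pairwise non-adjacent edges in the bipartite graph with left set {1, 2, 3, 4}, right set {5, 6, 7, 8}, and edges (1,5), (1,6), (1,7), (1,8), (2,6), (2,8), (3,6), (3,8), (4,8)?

Step 1: List the neighbors of each left vertex:
  1: 5, 6, 7, 8
  2: 6, 8
  3: 6, 8
  4: 8

Step 2: Greedily match left vertices, then look for augmenting paths:
  Match 1 -- 5
  Match 2 -- 6
  Match 3 -- 8
  No augmenting path remains.

Step 3: Verify this is maximum:
  Matching has size 3. The vertex set {1, 6, 8} covers every edge and has size 3; any matching has at most one edge per cover vertex, so 3 is maximum (König's theorem).

Maximum matching: {(1,5), (2,6), (3,8)}
Size: 3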